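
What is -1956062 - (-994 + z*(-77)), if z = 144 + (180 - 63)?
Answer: -1934971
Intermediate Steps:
z = 261 (z = 144 + 117 = 261)
-1956062 - (-994 + z*(-77)) = -1956062 - (-994 + 261*(-77)) = -1956062 - (-994 - 20097) = -1956062 - 1*(-21091) = -1956062 + 21091 = -1934971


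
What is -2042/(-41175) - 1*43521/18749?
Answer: -1753691717/771990075 ≈ -2.2717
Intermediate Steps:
-2042/(-41175) - 1*43521/18749 = -2042*(-1/41175) - 43521*1/18749 = 2042/41175 - 43521/18749 = -1753691717/771990075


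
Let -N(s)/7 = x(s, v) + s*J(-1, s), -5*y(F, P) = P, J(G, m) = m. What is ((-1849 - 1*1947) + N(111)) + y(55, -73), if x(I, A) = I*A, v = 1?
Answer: -454027/5 ≈ -90805.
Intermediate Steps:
y(F, P) = -P/5
x(I, A) = A*I
N(s) = -7*s - 7*s² (N(s) = -7*(1*s + s*s) = -7*(s + s²) = -7*s - 7*s²)
((-1849 - 1*1947) + N(111)) + y(55, -73) = ((-1849 - 1*1947) + 7*111*(-1 - 1*111)) - ⅕*(-73) = ((-1849 - 1947) + 7*111*(-1 - 111)) + 73/5 = (-3796 + 7*111*(-112)) + 73/5 = (-3796 - 87024) + 73/5 = -90820 + 73/5 = -454027/5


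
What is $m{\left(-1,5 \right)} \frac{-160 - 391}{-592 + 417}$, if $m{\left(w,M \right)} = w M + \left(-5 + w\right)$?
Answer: $- \frac{6061}{175} \approx -34.634$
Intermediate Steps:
$m{\left(w,M \right)} = -5 + w + M w$ ($m{\left(w,M \right)} = M w + \left(-5 + w\right) = -5 + w + M w$)
$m{\left(-1,5 \right)} \frac{-160 - 391}{-592 + 417} = \left(-5 - 1 + 5 \left(-1\right)\right) \frac{-160 - 391}{-592 + 417} = \left(-5 - 1 - 5\right) \left(- \frac{551}{-175}\right) = - 11 \left(\left(-551\right) \left(- \frac{1}{175}\right)\right) = \left(-11\right) \frac{551}{175} = - \frac{6061}{175}$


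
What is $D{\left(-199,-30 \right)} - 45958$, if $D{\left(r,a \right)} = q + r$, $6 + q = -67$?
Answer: $-46230$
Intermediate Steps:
$q = -73$ ($q = -6 - 67 = -73$)
$D{\left(r,a \right)} = -73 + r$
$D{\left(-199,-30 \right)} - 45958 = \left(-73 - 199\right) - 45958 = -272 - 45958 = -46230$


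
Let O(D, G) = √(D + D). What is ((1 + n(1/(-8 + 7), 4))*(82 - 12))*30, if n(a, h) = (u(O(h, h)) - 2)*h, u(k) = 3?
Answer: 10500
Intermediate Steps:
O(D, G) = √2*√D (O(D, G) = √(2*D) = √2*√D)
n(a, h) = h (n(a, h) = (3 - 2)*h = 1*h = h)
((1 + n(1/(-8 + 7), 4))*(82 - 12))*30 = ((1 + 4)*(82 - 12))*30 = (5*70)*30 = 350*30 = 10500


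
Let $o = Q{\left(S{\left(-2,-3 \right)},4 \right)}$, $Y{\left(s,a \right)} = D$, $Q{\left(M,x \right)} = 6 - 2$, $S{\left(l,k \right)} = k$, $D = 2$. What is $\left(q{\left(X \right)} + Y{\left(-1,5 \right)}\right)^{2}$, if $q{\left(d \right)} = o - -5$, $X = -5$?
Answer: $121$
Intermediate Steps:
$Q{\left(M,x \right)} = 4$ ($Q{\left(M,x \right)} = 6 - 2 = 4$)
$Y{\left(s,a \right)} = 2$
$o = 4$
$q{\left(d \right)} = 9$ ($q{\left(d \right)} = 4 - -5 = 4 + 5 = 9$)
$\left(q{\left(X \right)} + Y{\left(-1,5 \right)}\right)^{2} = \left(9 + 2\right)^{2} = 11^{2} = 121$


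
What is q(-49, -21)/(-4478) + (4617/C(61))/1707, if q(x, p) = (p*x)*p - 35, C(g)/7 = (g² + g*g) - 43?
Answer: 318930134195/65983815863 ≈ 4.8335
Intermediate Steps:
C(g) = -301 + 14*g² (C(g) = 7*((g² + g*g) - 43) = 7*((g² + g²) - 43) = 7*(2*g² - 43) = 7*(-43 + 2*g²) = -301 + 14*g²)
q(x, p) = -35 + x*p² (q(x, p) = x*p² - 35 = -35 + x*p²)
q(-49, -21)/(-4478) + (4617/C(61))/1707 = (-35 - 49*(-21)²)/(-4478) + (4617/(-301 + 14*61²))/1707 = (-35 - 49*441)*(-1/4478) + (4617/(-301 + 14*3721))*(1/1707) = (-35 - 21609)*(-1/4478) + (4617/(-301 + 52094))*(1/1707) = -21644*(-1/4478) + (4617/51793)*(1/1707) = 10822/2239 + (4617*(1/51793))*(1/1707) = 10822/2239 + (4617/51793)*(1/1707) = 10822/2239 + 1539/29470217 = 318930134195/65983815863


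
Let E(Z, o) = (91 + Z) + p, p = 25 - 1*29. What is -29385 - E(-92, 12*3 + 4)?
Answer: -29380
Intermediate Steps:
p = -4 (p = 25 - 29 = -4)
E(Z, o) = 87 + Z (E(Z, o) = (91 + Z) - 4 = 87 + Z)
-29385 - E(-92, 12*3 + 4) = -29385 - (87 - 92) = -29385 - 1*(-5) = -29385 + 5 = -29380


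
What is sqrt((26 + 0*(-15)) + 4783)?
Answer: sqrt(4809) ≈ 69.347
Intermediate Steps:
sqrt((26 + 0*(-15)) + 4783) = sqrt((26 + 0) + 4783) = sqrt(26 + 4783) = sqrt(4809)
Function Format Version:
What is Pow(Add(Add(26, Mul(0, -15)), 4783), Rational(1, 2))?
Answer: Pow(4809, Rational(1, 2)) ≈ 69.347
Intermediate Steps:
Pow(Add(Add(26, Mul(0, -15)), 4783), Rational(1, 2)) = Pow(Add(Add(26, 0), 4783), Rational(1, 2)) = Pow(Add(26, 4783), Rational(1, 2)) = Pow(4809, Rational(1, 2))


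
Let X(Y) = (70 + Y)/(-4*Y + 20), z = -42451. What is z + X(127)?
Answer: -20716285/488 ≈ -42451.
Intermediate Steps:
X(Y) = (70 + Y)/(20 - 4*Y)
z + X(127) = -42451 + (-70 - 1*127)/(4*(-5 + 127)) = -42451 + (¼)*(-70 - 127)/122 = -42451 + (¼)*(1/122)*(-197) = -42451 - 197/488 = -20716285/488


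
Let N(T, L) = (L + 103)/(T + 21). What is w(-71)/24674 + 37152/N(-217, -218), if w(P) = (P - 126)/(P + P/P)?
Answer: 2515393105843/39725140 ≈ 63320.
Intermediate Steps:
N(T, L) = (103 + L)/(21 + T)
w(P) = (-126 + P)/(1 + P) (w(P) = (-126 + P)/(P + 1) = (-126 + P)/(1 + P))
w(-71)/24674 + 37152/N(-217, -218) = ((-126 - 71)/(1 - 71))/24674 + 37152/(((103 - 218)/(21 - 217))) = (-197/(-70))*(1/24674) + 37152/((-115/(-196))) = -1/70*(-197)*(1/24674) + 37152/((-1/196*(-115))) = (197/70)*(1/24674) + 37152/(115/196) = 197/1727180 + 37152*(196/115) = 197/1727180 + 7281792/115 = 2515393105843/39725140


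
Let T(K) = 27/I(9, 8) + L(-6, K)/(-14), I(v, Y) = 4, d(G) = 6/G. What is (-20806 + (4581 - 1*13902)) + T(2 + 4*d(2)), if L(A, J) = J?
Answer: -120485/4 ≈ -30121.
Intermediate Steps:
T(K) = 27/4 - K/14 (T(K) = 27/4 + K/(-14) = 27*(¼) + K*(-1/14) = 27/4 - K/14)
(-20806 + (4581 - 1*13902)) + T(2 + 4*d(2)) = (-20806 + (4581 - 1*13902)) + (27/4 - (2 + 4*(6/2))/14) = (-20806 + (4581 - 13902)) + (27/4 - (2 + 4*(6*(½)))/14) = (-20806 - 9321) + (27/4 - (2 + 4*3)/14) = -30127 + (27/4 - (2 + 12)/14) = -30127 + (27/4 - 1/14*14) = -30127 + (27/4 - 1) = -30127 + 23/4 = -120485/4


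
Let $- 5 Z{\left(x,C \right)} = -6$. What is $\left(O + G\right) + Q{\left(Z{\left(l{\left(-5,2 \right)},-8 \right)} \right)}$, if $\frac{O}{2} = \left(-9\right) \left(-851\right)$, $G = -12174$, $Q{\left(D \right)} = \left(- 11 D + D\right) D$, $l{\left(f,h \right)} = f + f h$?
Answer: $\frac{15648}{5} \approx 3129.6$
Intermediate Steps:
$Z{\left(x,C \right)} = \frac{6}{5}$ ($Z{\left(x,C \right)} = \left(- \frac{1}{5}\right) \left(-6\right) = \frac{6}{5}$)
$Q{\left(D \right)} = - 10 D^{2}$ ($Q{\left(D \right)} = - 10 D D = - 10 D^{2}$)
$O = 15318$ ($O = 2 \left(\left(-9\right) \left(-851\right)\right) = 2 \cdot 7659 = 15318$)
$\left(O + G\right) + Q{\left(Z{\left(l{\left(-5,2 \right)},-8 \right)} \right)} = \left(15318 - 12174\right) - 10 \left(\frac{6}{5}\right)^{2} = 3144 - \frac{72}{5} = \frac{15648}{5}$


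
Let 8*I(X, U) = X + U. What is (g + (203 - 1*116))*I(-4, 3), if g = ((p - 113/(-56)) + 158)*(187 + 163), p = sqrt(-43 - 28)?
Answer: -224373/32 - 175*I*sqrt(71)/4 ≈ -7011.7 - 368.64*I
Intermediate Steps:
p = I*sqrt(71) (p = sqrt(-71) = I*sqrt(71) ≈ 8.4261*I)
I(X, U) = U/8 + X/8 (I(X, U) = (X + U)/8 = (U + X)/8 = U/8 + X/8)
g = 224025/4 + 350*I*sqrt(71) (g = ((I*sqrt(71) - 113/(-56)) + 158)*(187 + 163) = ((I*sqrt(71) - 113*(-1/56)) + 158)*350 = ((I*sqrt(71) + 113/56) + 158)*350 = ((113/56 + I*sqrt(71)) + 158)*350 = (8961/56 + I*sqrt(71))*350 = 224025/4 + 350*I*sqrt(71) ≈ 56006.0 + 2949.2*I)
(g + (203 - 1*116))*I(-4, 3) = ((224025/4 + 350*I*sqrt(71)) + (203 - 1*116))*((1/8)*3 + (1/8)*(-4)) = ((224025/4 + 350*I*sqrt(71)) + (203 - 116))*(3/8 - 1/2) = ((224025/4 + 350*I*sqrt(71)) + 87)*(-1/8) = (224373/4 + 350*I*sqrt(71))*(-1/8) = -224373/32 - 175*I*sqrt(71)/4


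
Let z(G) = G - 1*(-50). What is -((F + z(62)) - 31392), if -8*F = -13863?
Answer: 236377/8 ≈ 29547.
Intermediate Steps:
z(G) = 50 + G (z(G) = G + 50 = 50 + G)
F = 13863/8 (F = -⅛*(-13863) = 13863/8 ≈ 1732.9)
-((F + z(62)) - 31392) = -((13863/8 + (50 + 62)) - 31392) = -((13863/8 + 112) - 31392) = -(14759/8 - 31392) = -1*(-236377/8) = 236377/8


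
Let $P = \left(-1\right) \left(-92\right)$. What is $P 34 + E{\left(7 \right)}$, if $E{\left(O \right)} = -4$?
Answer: $3124$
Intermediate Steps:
$P = 92$
$P 34 + E{\left(7 \right)} = 92 \cdot 34 - 4 = 3128 - 4 = 3124$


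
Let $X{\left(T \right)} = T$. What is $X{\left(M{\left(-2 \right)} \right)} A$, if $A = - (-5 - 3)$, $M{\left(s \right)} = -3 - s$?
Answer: $-8$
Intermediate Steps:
$A = 8$ ($A = \left(-1\right) \left(-8\right) = 8$)
$X{\left(M{\left(-2 \right)} \right)} A = \left(-3 - -2\right) 8 = \left(-3 + 2\right) 8 = \left(-1\right) 8 = -8$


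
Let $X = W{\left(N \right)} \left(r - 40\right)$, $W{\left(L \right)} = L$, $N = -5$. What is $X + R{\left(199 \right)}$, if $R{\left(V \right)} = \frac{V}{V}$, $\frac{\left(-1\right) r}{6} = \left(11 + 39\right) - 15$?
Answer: $1251$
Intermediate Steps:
$r = -210$ ($r = - 6 \left(\left(11 + 39\right) - 15\right) = - 6 \left(50 - 15\right) = \left(-6\right) 35 = -210$)
$R{\left(V \right)} = 1$
$X = 1250$ ($X = - 5 \left(-210 - 40\right) = \left(-5\right) \left(-250\right) = 1250$)
$X + R{\left(199 \right)} = 1250 + 1 = 1251$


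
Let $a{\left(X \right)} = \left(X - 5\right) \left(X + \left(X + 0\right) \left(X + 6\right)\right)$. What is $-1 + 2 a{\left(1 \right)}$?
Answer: $-65$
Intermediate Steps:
$a{\left(X \right)} = \left(-5 + X\right) \left(X + X \left(6 + X\right)\right)$
$-1 + 2 a{\left(1 \right)} = -1 + 2 \cdot 1 \left(-35 + 1^{2} + 2 \cdot 1\right) = -1 + 2 \cdot 1 \left(-35 + 1 + 2\right) = -1 + 2 \cdot 1 \left(-32\right) = -1 + 2 \left(-32\right) = -1 - 64 = -65$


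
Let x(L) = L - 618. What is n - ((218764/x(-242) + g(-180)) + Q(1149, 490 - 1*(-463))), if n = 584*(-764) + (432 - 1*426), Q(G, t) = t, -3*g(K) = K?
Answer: -96089654/215 ≈ -4.4693e+5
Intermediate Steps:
g(K) = -K/3
x(L) = -618 + L
n = -446170 (n = -446176 + (432 - 426) = -446176 + 6 = -446170)
n - ((218764/x(-242) + g(-180)) + Q(1149, 490 - 1*(-463))) = -446170 - ((218764/(-618 - 242) - 1/3*(-180)) + (490 - 1*(-463))) = -446170 - ((218764/(-860) + 60) + (490 + 463)) = -446170 - ((218764*(-1/860) + 60) + 953) = -446170 - ((-54691/215 + 60) + 953) = -446170 - (-41791/215 + 953) = -446170 - 1*163104/215 = -446170 - 163104/215 = -96089654/215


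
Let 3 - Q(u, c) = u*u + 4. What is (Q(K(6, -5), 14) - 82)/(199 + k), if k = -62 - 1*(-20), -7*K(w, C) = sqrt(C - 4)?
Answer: -4058/7693 ≈ -0.52749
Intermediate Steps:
K(w, C) = -sqrt(-4 + C)/7 (K(w, C) = -sqrt(C - 4)/7 = -sqrt(-4 + C)/7)
k = -42 (k = -62 + 20 = -42)
Q(u, c) = -1 - u**2 (Q(u, c) = 3 - (u*u + 4) = 3 - (u**2 + 4) = 3 - (4 + u**2) = 3 + (-4 - u**2) = -1 - u**2)
(Q(K(6, -5), 14) - 82)/(199 + k) = ((-1 - (-sqrt(-4 - 5)/7)**2) - 82)/(199 - 42) = ((-1 - (-3*I/7)**2) - 82)/157 = ((-1 - (-3*I/7)**2) - 82)*(1/157) = ((-1 - 1*(-9/49)) - 82)*(1/157) = ((-1 + 9/49) - 82)*(1/157) = (-40/49 - 82)*(1/157) = -4058/49*1/157 = -4058/7693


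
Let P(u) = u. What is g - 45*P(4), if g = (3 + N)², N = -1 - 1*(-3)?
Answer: -155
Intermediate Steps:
N = 2 (N = -1 + 3 = 2)
g = 25 (g = (3 + 2)² = 5² = 25)
g - 45*P(4) = 25 - 45*4 = 25 - 180 = -155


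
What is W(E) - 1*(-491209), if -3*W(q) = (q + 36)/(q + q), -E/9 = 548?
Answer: 201886831/411 ≈ 4.9121e+5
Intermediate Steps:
E = -4932 (E = -9*548 = -4932)
W(q) = -(36 + q)/(6*q) (W(q) = -(q + 36)/(3*(q + q)) = -(36 + q)/(3*(2*q)) = -(36 + q)*1/(2*q)/3 = -(36 + q)/(6*q))
W(E) - 1*(-491209) = (1/6)*(-36 - 1*(-4932))/(-4932) - 1*(-491209) = (1/6)*(-1/4932)*(-36 + 4932) + 491209 = (1/6)*(-1/4932)*4896 + 491209 = -68/411 + 491209 = 201886831/411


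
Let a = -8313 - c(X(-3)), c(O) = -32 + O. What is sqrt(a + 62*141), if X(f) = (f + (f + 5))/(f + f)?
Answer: sqrt(16590)/6 ≈ 21.467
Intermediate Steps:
X(f) = (5 + 2*f)/(2*f) (X(f) = (f + (5 + f))/((2*f)) = (5 + 2*f)*(1/(2*f)) = (5 + 2*f)/(2*f))
a = -49687/6 (a = -8313 - (-32 + (5/2 - 3)/(-3)) = -8313 - (-32 - 1/3*(-1/2)) = -8313 - (-32 + 1/6) = -8313 - 1*(-191/6) = -8313 + 191/6 = -49687/6 ≈ -8281.2)
sqrt(a + 62*141) = sqrt(-49687/6 + 62*141) = sqrt(-49687/6 + 8742) = sqrt(2765/6) = sqrt(16590)/6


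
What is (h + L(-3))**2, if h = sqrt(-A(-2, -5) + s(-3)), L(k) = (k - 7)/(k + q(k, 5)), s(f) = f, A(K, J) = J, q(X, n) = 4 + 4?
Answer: (-2 + sqrt(2))**2 ≈ 0.34315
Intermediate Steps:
q(X, n) = 8
L(k) = (-7 + k)/(8 + k) (L(k) = (k - 7)/(k + 8) = (-7 + k)/(8 + k))
h = sqrt(2) (h = sqrt(-1*(-5) - 3) = sqrt(5 - 3) = sqrt(2) ≈ 1.4142)
(h + L(-3))**2 = (sqrt(2) + (-7 - 3)/(8 - 3))**2 = (sqrt(2) - 10/5)**2 = (sqrt(2) + (1/5)*(-10))**2 = (sqrt(2) - 2)**2 = (-2 + sqrt(2))**2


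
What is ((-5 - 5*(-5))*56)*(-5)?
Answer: -5600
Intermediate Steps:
((-5 - 5*(-5))*56)*(-5) = ((-5 + 25)*56)*(-5) = (20*56)*(-5) = 1120*(-5) = -5600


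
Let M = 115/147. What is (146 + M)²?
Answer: 465566929/21609 ≈ 21545.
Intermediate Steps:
M = 115/147 (M = 115*(1/147) = 115/147 ≈ 0.78231)
(146 + M)² = (146 + 115/147)² = (21577/147)² = 465566929/21609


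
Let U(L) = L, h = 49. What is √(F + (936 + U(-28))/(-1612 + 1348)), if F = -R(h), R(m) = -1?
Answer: I*√10626/66 ≈ 1.5619*I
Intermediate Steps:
F = 1 (F = -1*(-1) = 1)
√(F + (936 + U(-28))/(-1612 + 1348)) = √(1 + (936 - 28)/(-1612 + 1348)) = √(1 + 908/(-264)) = √(1 + 908*(-1/264)) = √(1 - 227/66) = √(-161/66) = I*√10626/66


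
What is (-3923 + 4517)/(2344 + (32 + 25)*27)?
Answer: 54/353 ≈ 0.15297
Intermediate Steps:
(-3923 + 4517)/(2344 + (32 + 25)*27) = 594/(2344 + 57*27) = 594/(2344 + 1539) = 594/3883 = 594*(1/3883) = 54/353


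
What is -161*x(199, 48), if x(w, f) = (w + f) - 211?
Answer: -5796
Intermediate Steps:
x(w, f) = -211 + f + w (x(w, f) = (f + w) - 211 = -211 + f + w)
-161*x(199, 48) = -161*(-211 + 48 + 199) = -161*36 = -5796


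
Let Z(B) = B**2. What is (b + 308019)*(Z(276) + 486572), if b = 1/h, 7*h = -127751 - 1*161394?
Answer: 50119548897379504/289145 ≈ 1.7334e+11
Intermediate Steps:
h = -289145/7 (h = (-127751 - 1*161394)/7 = (-127751 - 161394)/7 = (1/7)*(-289145) = -289145/7 ≈ -41306.)
b = -7/289145 (b = 1/(-289145/7) = -7/289145 ≈ -2.4209e-5)
(b + 308019)*(Z(276) + 486572) = (-7/289145 + 308019)*(276**2 + 486572) = 89062153748*(76176 + 486572)/289145 = (89062153748/289145)*562748 = 50119548897379504/289145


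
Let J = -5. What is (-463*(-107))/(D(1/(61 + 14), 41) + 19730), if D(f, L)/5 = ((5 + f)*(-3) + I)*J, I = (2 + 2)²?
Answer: 49541/19706 ≈ 2.5140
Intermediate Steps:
I = 16 (I = 4² = 16)
D(f, L) = -25 + 75*f (D(f, L) = 5*(((5 + f)*(-3) + 16)*(-5)) = 5*(((-15 - 3*f) + 16)*(-5)) = 5*((1 - 3*f)*(-5)) = 5*(-5 + 15*f) = -25 + 75*f)
(-463*(-107))/(D(1/(61 + 14), 41) + 19730) = (-463*(-107))/((-25 + 75/(61 + 14)) + 19730) = 49541/((-25 + 75/75) + 19730) = 49541/((-25 + 75*(1/75)) + 19730) = 49541/((-25 + 1) + 19730) = 49541/(-24 + 19730) = 49541/19706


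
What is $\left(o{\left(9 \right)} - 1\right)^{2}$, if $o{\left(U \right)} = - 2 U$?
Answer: $361$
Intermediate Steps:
$\left(o{\left(9 \right)} - 1\right)^{2} = \left(\left(-2\right) 9 - 1\right)^{2} = \left(-18 - 1\right)^{2} = \left(-19\right)^{2} = 361$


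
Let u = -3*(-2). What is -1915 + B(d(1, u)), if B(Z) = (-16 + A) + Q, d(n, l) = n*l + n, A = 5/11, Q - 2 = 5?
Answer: -21159/11 ≈ -1923.5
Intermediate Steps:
Q = 7 (Q = 2 + 5 = 7)
A = 5/11 (A = 5*(1/11) = 5/11 ≈ 0.45455)
u = 6
d(n, l) = n + l*n (d(n, l) = l*n + n = n + l*n)
B(Z) = -94/11 (B(Z) = (-16 + 5/11) + 7 = -171/11 + 7 = -94/11)
-1915 + B(d(1, u)) = -1915 - 94/11 = -21159/11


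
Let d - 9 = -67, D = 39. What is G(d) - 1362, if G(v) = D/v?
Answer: -79035/58 ≈ -1362.7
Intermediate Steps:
d = -58 (d = 9 - 67 = -58)
G(v) = 39/v
G(d) - 1362 = 39/(-58) - 1362 = 39*(-1/58) - 1362 = -39/58 - 1362 = -79035/58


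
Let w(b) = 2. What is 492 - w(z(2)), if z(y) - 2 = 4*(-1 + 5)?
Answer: 490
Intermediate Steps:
z(y) = 18 (z(y) = 2 + 4*(-1 + 5) = 2 + 4*4 = 2 + 16 = 18)
492 - w(z(2)) = 492 - 1*2 = 492 - 2 = 490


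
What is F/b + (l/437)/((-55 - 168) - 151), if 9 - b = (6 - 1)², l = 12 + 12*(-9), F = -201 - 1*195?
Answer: 8090373/326876 ≈ 24.751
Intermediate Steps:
F = -396 (F = -201 - 195 = -396)
l = -96 (l = 12 - 108 = -96)
b = -16 (b = 9 - (6 - 1)² = 9 - 1*5² = 9 - 1*25 = 9 - 25 = -16)
F/b + (l/437)/((-55 - 168) - 151) = -396/(-16) + (-96/437)/((-55 - 168) - 151) = -396*(-1/16) + (-96*1/437)/(-223 - 151) = 99/4 - 96/437/(-374) = 99/4 - 96/437*(-1/374) = 99/4 + 48/81719 = 8090373/326876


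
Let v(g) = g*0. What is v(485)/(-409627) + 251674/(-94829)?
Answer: -13246/4991 ≈ -2.6540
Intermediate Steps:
v(g) = 0
v(485)/(-409627) + 251674/(-94829) = 0/(-409627) + 251674/(-94829) = 0*(-1/409627) + 251674*(-1/94829) = 0 - 13246/4991 = -13246/4991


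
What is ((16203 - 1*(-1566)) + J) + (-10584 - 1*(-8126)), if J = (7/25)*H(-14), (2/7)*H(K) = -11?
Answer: 765011/50 ≈ 15300.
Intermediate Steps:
H(K) = -77/2 (H(K) = (7/2)*(-11) = -77/2)
J = -539/50 (J = (7/25)*(-77/2) = -539/50 ≈ -10.780)
((16203 - 1*(-1566)) + J) + (-10584 - 1*(-8126)) = ((16203 - 1*(-1566)) - 539/50) + (-10584 - 1*(-8126)) = ((16203 + 1566) - 539/50) + (-10584 + 8126) = (17769 - 539/50) - 2458 = 887911/50 - 2458 = 765011/50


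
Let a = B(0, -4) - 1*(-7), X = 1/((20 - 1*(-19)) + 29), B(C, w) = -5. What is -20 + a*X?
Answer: -679/34 ≈ -19.971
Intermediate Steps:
X = 1/68 (X = 1/((20 + 19) + 29) = 1/(39 + 29) = 1/68 ≈ 0.014706)
a = 2 (a = -5 - 1*(-7) = -5 + 7 = 2)
-20 + a*X = -20 + 2*(1/68) = -20 + 1/34 = -679/34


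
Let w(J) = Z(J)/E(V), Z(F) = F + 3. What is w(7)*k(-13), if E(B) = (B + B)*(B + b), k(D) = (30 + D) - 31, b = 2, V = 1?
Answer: -70/3 ≈ -23.333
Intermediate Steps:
k(D) = -1 + D
Z(F) = 3 + F
E(B) = 2*B*(2 + B) (E(B) = (B + B)*(B + 2) = (2*B)*(2 + B) = 2*B*(2 + B))
w(J) = ½ + J/6 (w(J) = (3 + J)/((2*1*(2 + 1))) = (3 + J)/((2*1*3)) = (3 + J)/6 = (3 + J)*(⅙) = ½ + J/6)
w(7)*k(-13) = (½ + (⅙)*7)*(-1 - 13) = (½ + 7/6)*(-14) = (5/3)*(-14) = -70/3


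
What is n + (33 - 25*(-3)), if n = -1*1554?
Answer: -1446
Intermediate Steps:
n = -1554
n + (33 - 25*(-3)) = -1554 + (33 - 25*(-3)) = -1554 + (33 + 75) = -1554 + 108 = -1446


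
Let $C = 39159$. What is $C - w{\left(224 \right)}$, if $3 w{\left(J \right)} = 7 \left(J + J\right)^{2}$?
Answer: $- \frac{1287451}{3} \approx -4.2915 \cdot 10^{5}$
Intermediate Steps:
$w{\left(J \right)} = \frac{28 J^{2}}{3}$ ($w{\left(J \right)} = \frac{7 \left(J + J\right)^{2}}{3} = \frac{7 \left(2 J\right)^{2}}{3} = \frac{7 \cdot 4 J^{2}}{3} = \frac{28 J^{2}}{3}$)
$C - w{\left(224 \right)} = 39159 - \frac{28 \cdot 224^{2}}{3} = 39159 - \frac{28}{3} \cdot 50176 = 39159 - \frac{1404928}{3} = - \frac{1287451}{3}$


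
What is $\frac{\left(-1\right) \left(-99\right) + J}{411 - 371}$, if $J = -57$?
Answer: $\frac{21}{20} \approx 1.05$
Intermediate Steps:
$\frac{\left(-1\right) \left(-99\right) + J}{411 - 371} = \frac{\left(-1\right) \left(-99\right) - 57}{411 - 371} = \frac{99 - 57}{40} = 42 \cdot \frac{1}{40} = \frac{21}{20}$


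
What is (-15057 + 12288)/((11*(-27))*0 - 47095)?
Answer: 2769/47095 ≈ 0.058796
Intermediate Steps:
(-15057 + 12288)/((11*(-27))*0 - 47095) = -2769/(-297*0 - 47095) = -2769/(0 - 47095) = -2769/(-47095) = -2769*(-1/47095) = 2769/47095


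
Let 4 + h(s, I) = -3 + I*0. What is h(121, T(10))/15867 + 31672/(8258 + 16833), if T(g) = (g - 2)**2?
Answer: 502363987/398118897 ≈ 1.2618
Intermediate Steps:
T(g) = (-2 + g)**2
h(s, I) = -7 (h(s, I) = -4 + (-3 + I*0) = -4 + (-3 + 0) = -4 - 3 = -7)
h(121, T(10))/15867 + 31672/(8258 + 16833) = -7/15867 + 31672/(8258 + 16833) = -7*1/15867 + 31672/25091 = -7/15867 + 31672*(1/25091) = -7/15867 + 31672/25091 = 502363987/398118897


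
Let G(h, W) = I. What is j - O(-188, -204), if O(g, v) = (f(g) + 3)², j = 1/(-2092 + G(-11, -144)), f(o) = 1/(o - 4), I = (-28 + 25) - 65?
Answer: -4959631/552960 ≈ -8.9692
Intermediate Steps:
I = -68 (I = -3 - 65 = -68)
G(h, W) = -68
f(o) = 1/(-4 + o)
j = -1/2160 (j = 1/(-2092 - 68) = 1/(-2160) = -1/2160 ≈ -0.00046296)
O(g, v) = (3 + 1/(-4 + g))² (O(g, v) = (1/(-4 + g) + 3)² = (3 + 1/(-4 + g))²)
j - O(-188, -204) = -1/2160 - (-11 + 3*(-188))²/(-4 - 188)² = -1/2160 - (-11 - 564)²/(-192)² = -1/2160 - (-575)²/36864 = -1/2160 - 330625/36864 = -4959631/552960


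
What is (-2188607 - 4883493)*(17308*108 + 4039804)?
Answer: -41789519802800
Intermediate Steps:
(-2188607 - 4883493)*(17308*108 + 4039804) = -7072100*(1869264 + 4039804) = -7072100*5909068 = -41789519802800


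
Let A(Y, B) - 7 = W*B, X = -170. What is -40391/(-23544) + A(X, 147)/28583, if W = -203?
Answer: 452084257/672958152 ≈ 0.67179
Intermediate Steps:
A(Y, B) = 7 - 203*B
-40391/(-23544) + A(X, 147)/28583 = -40391/(-23544) + (7 - 203*147)/28583 = -40391*(-1/23544) + (7 - 29841)*(1/28583) = 40391/23544 - 29834*1/28583 = 40391/23544 - 29834/28583 = 452084257/672958152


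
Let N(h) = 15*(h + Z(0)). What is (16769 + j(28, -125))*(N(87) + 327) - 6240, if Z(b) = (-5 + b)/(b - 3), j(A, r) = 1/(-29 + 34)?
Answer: 138901622/5 ≈ 2.7780e+7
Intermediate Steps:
j(A, r) = ⅕ (j(A, r) = 1/5 = ⅕)
Z(b) = (-5 + b)/(-3 + b)
N(h) = 25 + 15*h (N(h) = 15*(h + (-5 + 0)/(-3 + 0)) = 15*(h - 5/(-3)) = 15*(h - ⅓*(-5)) = 15*(h + 5/3) = 15*(5/3 + h) = 25 + 15*h)
(16769 + j(28, -125))*(N(87) + 327) - 6240 = (16769 + ⅕)*((25 + 15*87) + 327) - 6240 = 83846*((25 + 1305) + 327)/5 - 6240 = 83846*(1330 + 327)/5 - 6240 = (83846/5)*1657 - 6240 = 138932822/5 - 6240 = 138901622/5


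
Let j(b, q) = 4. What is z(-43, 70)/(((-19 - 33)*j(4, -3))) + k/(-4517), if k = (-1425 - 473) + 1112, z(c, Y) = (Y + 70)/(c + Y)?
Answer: 945449/6341868 ≈ 0.14908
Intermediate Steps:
z(c, Y) = (70 + Y)/(Y + c)
k = -786 (k = -1898 + 1112 = -786)
z(-43, 70)/(((-19 - 33)*j(4, -3))) + k/(-4517) = ((70 + 70)/(70 - 43))/(((-19 - 33)*4)) - 786/(-4517) = (140/27)/((-52*4)) - 786*(-1/4517) = ((1/27)*140)/(-208) + 786/4517 = (140/27)*(-1/208) + 786/4517 = -35/1404 + 786/4517 = 945449/6341868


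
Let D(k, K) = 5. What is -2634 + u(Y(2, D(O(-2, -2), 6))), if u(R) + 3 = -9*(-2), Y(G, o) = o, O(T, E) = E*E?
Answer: -2619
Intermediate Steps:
O(T, E) = E**2
u(R) = 15 (u(R) = -3 - 9*(-2) = -3 + 18 = 15)
-2634 + u(Y(2, D(O(-2, -2), 6))) = -2634 + 15 = -2619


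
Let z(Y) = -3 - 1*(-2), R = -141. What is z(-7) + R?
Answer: -142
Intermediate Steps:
z(Y) = -1 (z(Y) = -3 + 2 = -1)
z(-7) + R = -1 - 141 = -142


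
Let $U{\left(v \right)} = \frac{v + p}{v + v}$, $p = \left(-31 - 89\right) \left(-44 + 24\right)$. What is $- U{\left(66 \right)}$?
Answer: $- \frac{411}{22} \approx -18.682$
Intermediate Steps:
$p = 2400$ ($p = \left(-120\right) \left(-20\right) = 2400$)
$U{\left(v \right)} = \frac{2400 + v}{2 v}$ ($U{\left(v \right)} = \frac{v + 2400}{v + v} = \frac{2400 + v}{2 v}$)
$- U{\left(66 \right)} = - \frac{2400 + 66}{2 \cdot 66} = - \frac{2466}{2 \cdot 66} = \left(-1\right) \frac{411}{22} = - \frac{411}{22}$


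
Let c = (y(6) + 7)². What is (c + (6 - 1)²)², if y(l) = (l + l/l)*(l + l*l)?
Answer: 8213071876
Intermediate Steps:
y(l) = (1 + l)*(l + l²) (y(l) = (l + 1)*(l + l²) = (1 + l)*(l + l²))
c = 90601 (c = (6*(1 + 6)² + 7)² = (6*7² + 7)² = (6*49 + 7)² = (294 + 7)² = 301² = 90601)
(c + (6 - 1)²)² = (90601 + (6 - 1)²)² = (90601 + 5²)² = (90601 + 25)² = 90626² = 8213071876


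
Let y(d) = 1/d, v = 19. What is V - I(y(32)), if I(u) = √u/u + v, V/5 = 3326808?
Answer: 16634021 - 4*√2 ≈ 1.6634e+7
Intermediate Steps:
V = 16634040 (V = 5*3326808 = 16634040)
I(u) = 19 + u^(-½) (I(u) = √u/u + 19 = u^(-½) + 19 = 19 + u^(-½))
V - I(y(32)) = 16634040 - (19 + (1/32)^(-½)) = 16634040 - (19 + 4*√2) = 16634040 + (-19 - 4*√2) = 16634021 - 4*√2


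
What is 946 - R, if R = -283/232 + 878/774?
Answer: 84943337/89784 ≈ 946.09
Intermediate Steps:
R = -7673/89784 (R = -283*1/232 + 878*(1/774) = -283/232 + 439/387 = -7673/89784 ≈ -0.085461)
946 - R = 946 - 1*(-7673/89784) = 946 + 7673/89784 = 84943337/89784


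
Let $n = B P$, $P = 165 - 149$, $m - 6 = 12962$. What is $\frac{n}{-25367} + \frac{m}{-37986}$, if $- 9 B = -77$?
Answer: $- \frac{501238676}{1445386293} \approx -0.34679$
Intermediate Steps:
$m = 12968$ ($m = 6 + 12962 = 12968$)
$P = 16$ ($P = 165 - 149 = 16$)
$B = \frac{77}{9}$ ($B = \left(- \frac{1}{9}\right) \left(-77\right) = \frac{77}{9} \approx 8.5556$)
$n = \frac{1232}{9}$ ($n = \frac{77}{9} \cdot 16 = \frac{1232}{9} \approx 136.89$)
$\frac{n}{-25367} + \frac{m}{-37986} = \frac{1232}{9 \left(-25367\right)} + \frac{12968}{-37986} = \frac{1232}{9} \left(- \frac{1}{25367}\right) + 12968 \left(- \frac{1}{37986}\right) = - \frac{1232}{228303} - \frac{6484}{18993} = - \frac{501238676}{1445386293}$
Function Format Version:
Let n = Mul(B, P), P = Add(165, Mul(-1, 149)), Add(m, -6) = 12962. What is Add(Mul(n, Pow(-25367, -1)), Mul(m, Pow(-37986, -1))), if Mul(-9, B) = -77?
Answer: Rational(-501238676, 1445386293) ≈ -0.34679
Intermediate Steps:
m = 12968 (m = Add(6, 12962) = 12968)
P = 16 (P = Add(165, -149) = 16)
B = Rational(77, 9) (B = Mul(Rational(-1, 9), -77) = Rational(77, 9) ≈ 8.5556)
n = Rational(1232, 9) (n = Mul(Rational(77, 9), 16) = Rational(1232, 9) ≈ 136.89)
Add(Mul(n, Pow(-25367, -1)), Mul(m, Pow(-37986, -1))) = Add(Mul(Rational(1232, 9), Pow(-25367, -1)), Mul(12968, Pow(-37986, -1))) = Add(Mul(Rational(1232, 9), Rational(-1, 25367)), Mul(12968, Rational(-1, 37986))) = Add(Rational(-1232, 228303), Rational(-6484, 18993)) = Rational(-501238676, 1445386293)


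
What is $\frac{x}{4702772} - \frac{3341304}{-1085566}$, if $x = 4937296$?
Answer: $\frac{2634143945528}{638146173619} \approx 4.1278$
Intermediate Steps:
$\frac{x}{4702772} - \frac{3341304}{-1085566} = \frac{4937296}{4702772} - \frac{3341304}{-1085566} = 4937296 \cdot \frac{1}{4702772} - - \frac{1670652}{542783} = \frac{1234324}{1175693} + \frac{1670652}{542783} = \frac{2634143945528}{638146173619}$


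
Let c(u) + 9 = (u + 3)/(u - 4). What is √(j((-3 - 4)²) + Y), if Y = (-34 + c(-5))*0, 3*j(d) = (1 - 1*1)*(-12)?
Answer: 0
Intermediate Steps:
c(u) = -9 + (3 + u)/(-4 + u) (c(u) = -9 + (u + 3)/(u - 4) = -9 + (3 + u)/(-4 + u))
j(d) = 0 (j(d) = ((1 - 1*1)*(-12))/3 = ((1 - 1)*(-12))/3 = (0*(-12))/3 = (⅓)*0 = 0)
Y = 0 (Y = (-34 + (39 - 8*(-5))/(-4 - 5))*0 = (-34 + (39 + 40)/(-9))*0 = (-34 - ⅑*79)*0 = (-34 - 79/9)*0 = -385/9*0 = 0)
√(j((-3 - 4)²) + Y) = √(0 + 0) = √0 = 0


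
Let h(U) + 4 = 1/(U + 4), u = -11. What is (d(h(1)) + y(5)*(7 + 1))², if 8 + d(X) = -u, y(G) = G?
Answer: 1849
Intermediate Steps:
h(U) = -4 + 1/(4 + U) (h(U) = -4 + 1/(U + 4) = -4 + 1/(4 + U))
d(X) = 3 (d(X) = -8 - 1*(-11) = -8 + 11 = 3)
(d(h(1)) + y(5)*(7 + 1))² = (3 + 5*(7 + 1))² = (3 + 5*8)² = (3 + 40)² = 43² = 1849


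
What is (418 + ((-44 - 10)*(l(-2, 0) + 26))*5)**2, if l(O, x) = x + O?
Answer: 36747844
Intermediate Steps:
l(O, x) = O + x
(418 + ((-44 - 10)*(l(-2, 0) + 26))*5)**2 = (418 + ((-44 - 10)*((-2 + 0) + 26))*5)**2 = (418 - 54*(-2 + 26)*5)**2 = (418 - 54*24*5)**2 = (418 - 1296*5)**2 = (418 - 6480)**2 = (-6062)**2 = 36747844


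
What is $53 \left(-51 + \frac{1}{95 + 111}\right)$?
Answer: $- \frac{556765}{206} \approx -2702.7$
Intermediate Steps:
$53 \left(-51 + \frac{1}{95 + 111}\right) = 53 \left(-51 + \frac{1}{206}\right) = 53 \left(- \frac{10505}{206}\right) = - \frac{556765}{206}$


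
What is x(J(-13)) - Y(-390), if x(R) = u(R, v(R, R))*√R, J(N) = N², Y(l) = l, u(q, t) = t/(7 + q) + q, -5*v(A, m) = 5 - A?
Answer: 569673/220 ≈ 2589.4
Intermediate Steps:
v(A, m) = -1 + A/5 (v(A, m) = -(5 - A)/5 = -1 + A/5)
u(q, t) = q + t/(7 + q) (u(q, t) = t/(7 + q) + q = q + t/(7 + q))
x(R) = √R*(-1 + R² + 36*R/5)/(7 + R) (x(R) = (((-1 + R/5) + R² + 7*R)/(7 + R))*√R = ((-1 + R² + 36*R/5)/(7 + R))*√R = √R*(-1 + R² + 36*R/5)/(7 + R))
x(J(-13)) - Y(-390) = √((-13)²)*(-1 + ((-13)²)² + (36/5)*(-13)²)/(7 + (-13)²) - 1*(-390) = √169*(-1 + 169² + (36/5)*169)/(7 + 169) + 390 = 13*(-1 + 28561 + 6084/5)/176 + 390 = 13*(1/176)*(148884/5) + 390 = 483873/220 + 390 = 569673/220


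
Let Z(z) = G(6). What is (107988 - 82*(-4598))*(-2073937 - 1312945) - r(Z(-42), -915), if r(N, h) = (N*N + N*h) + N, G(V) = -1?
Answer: -1642719056083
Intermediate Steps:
Z(z) = -1
r(N, h) = N + N**2 + N*h (r(N, h) = (N**2 + N*h) + N = N + N**2 + N*h)
(107988 - 82*(-4598))*(-2073937 - 1312945) - r(Z(-42), -915) = (107988 - 82*(-4598))*(-2073937 - 1312945) - (-1)*(1 - 1 - 915) = (107988 + 377036)*(-3386882) - (-1)*(-915) = 485024*(-3386882) - 1*915 = -1642719055168 - 915 = -1642719056083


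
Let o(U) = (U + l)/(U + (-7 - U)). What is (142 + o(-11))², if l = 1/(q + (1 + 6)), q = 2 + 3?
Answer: 145419481/7056 ≈ 20609.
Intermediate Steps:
q = 5
l = 1/12 (l = 1/(5 + (1 + 6)) = 1/(5 + 7) = 1/12 ≈ 0.083333)
o(U) = -1/84 - U/7 (o(U) = (U + 1/12)/(U + (-7 - U)) = (1/12 + U)/(-7) = (1/12 + U)*(-⅐) = -1/84 - U/7)
(142 + o(-11))² = (142 + (-1/84 - ⅐*(-11)))² = (142 + (-1/84 + 11/7))² = (142 + 131/84)² = (12059/84)² = 145419481/7056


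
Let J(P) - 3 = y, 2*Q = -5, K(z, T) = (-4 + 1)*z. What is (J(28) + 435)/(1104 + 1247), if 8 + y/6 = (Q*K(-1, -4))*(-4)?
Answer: 570/2351 ≈ 0.24245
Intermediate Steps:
K(z, T) = -3*z
Q = -5/2 (Q = (1/2)*(-5) = -5/2 ≈ -2.5000)
y = 132 (y = -48 + 6*(-(-15)*(-1)/2*(-4)) = -48 + 6*(-5/2*3*(-4)) = -48 + 6*(-15/2*(-4)) = -48 + 6*30 = -48 + 180 = 132)
J(P) = 135 (J(P) = 3 + 132 = 135)
(J(28) + 435)/(1104 + 1247) = (135 + 435)/(1104 + 1247) = 570/2351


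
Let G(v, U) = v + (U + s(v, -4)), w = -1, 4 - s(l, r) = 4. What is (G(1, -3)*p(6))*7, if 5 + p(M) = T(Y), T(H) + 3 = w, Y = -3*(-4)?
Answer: 126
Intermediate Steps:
s(l, r) = 0 (s(l, r) = 4 - 1*4 = 4 - 4 = 0)
Y = 12
T(H) = -4 (T(H) = -3 - 1 = -4)
G(v, U) = U + v (G(v, U) = v + (U + 0) = v + U = U + v)
p(M) = -9 (p(M) = -5 - 4 = -9)
(G(1, -3)*p(6))*7 = ((-3 + 1)*(-9))*7 = -2*(-9)*7 = 18*7 = 126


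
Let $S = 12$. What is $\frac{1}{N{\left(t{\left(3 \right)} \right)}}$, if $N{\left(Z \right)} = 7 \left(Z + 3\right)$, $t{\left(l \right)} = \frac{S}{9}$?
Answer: $\frac{3}{91} \approx 0.032967$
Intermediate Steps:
$t{\left(l \right)} = \frac{4}{3}$ ($t{\left(l \right)} = \frac{12}{9} = 12 \cdot \frac{1}{9} = \frac{4}{3}$)
$N{\left(Z \right)} = 21 + 7 Z$ ($N{\left(Z \right)} = 7 \left(3 + Z\right) = 21 + 7 Z$)
$\frac{1}{N{\left(t{\left(3 \right)} \right)}} = \frac{1}{21 + 7 \cdot \frac{4}{3}} = \frac{1}{21 + \frac{28}{3}} = \frac{1}{\frac{91}{3}} = \frac{3}{91}$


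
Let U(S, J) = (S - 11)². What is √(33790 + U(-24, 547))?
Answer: √35015 ≈ 187.12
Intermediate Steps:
U(S, J) = (-11 + S)²
√(33790 + U(-24, 547)) = √(33790 + (-11 - 24)²) = √(33790 + (-35)²) = √(33790 + 1225) = √35015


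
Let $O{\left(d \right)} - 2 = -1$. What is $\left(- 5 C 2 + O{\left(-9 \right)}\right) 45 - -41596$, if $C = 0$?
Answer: $41641$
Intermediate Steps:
$O{\left(d \right)} = 1$ ($O{\left(d \right)} = 2 - 1 = 1$)
$\left(- 5 C 2 + O{\left(-9 \right)}\right) 45 - -41596 = \left(\left(-5\right) 0 \cdot 2 + 1\right) 45 - -41596 = \left(0 \cdot 2 + 1\right) 45 + 41596 = \left(0 + 1\right) 45 + 41596 = 1 \cdot 45 + 41596 = 45 + 41596 = 41641$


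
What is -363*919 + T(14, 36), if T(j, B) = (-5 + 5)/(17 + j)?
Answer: -333597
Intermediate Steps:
T(j, B) = 0 (T(j, B) = 0/(17 + j) = 0)
-363*919 + T(14, 36) = -363*919 + 0 = -333597 + 0 = -333597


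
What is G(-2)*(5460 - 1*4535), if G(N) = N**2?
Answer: 3700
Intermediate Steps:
G(-2)*(5460 - 1*4535) = (-2)**2*(5460 - 1*4535) = 4*(5460 - 4535) = 4*925 = 3700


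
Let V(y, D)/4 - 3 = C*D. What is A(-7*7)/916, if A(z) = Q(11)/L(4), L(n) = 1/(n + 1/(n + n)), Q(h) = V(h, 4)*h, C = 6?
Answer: 9801/1832 ≈ 5.3499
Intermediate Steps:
V(y, D) = 12 + 24*D (V(y, D) = 12 + 4*(6*D) = 12 + 24*D)
Q(h) = 108*h (Q(h) = (12 + 24*4)*h = (12 + 96)*h = 108*h)
L(n) = 1/(n + 1/(2*n))
A(z) = 9801/2 (A(z) = (108*11)/((2*4/(1 + 2*4**2))) = 1188/((2*4/(1 + 2*16))) = 1188/((2*4/(1 + 32))) = 1188/((2*4/33)) = 1188/((2*4*(1/33))) = 1188/(8/33) = 1188*(33/8) = 9801/2)
A(-7*7)/916 = (9801/2)/916 = (9801/2)*(1/916) = 9801/1832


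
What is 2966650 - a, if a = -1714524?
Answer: 4681174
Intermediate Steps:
2966650 - a = 2966650 - 1*(-1714524) = 2966650 + 1714524 = 4681174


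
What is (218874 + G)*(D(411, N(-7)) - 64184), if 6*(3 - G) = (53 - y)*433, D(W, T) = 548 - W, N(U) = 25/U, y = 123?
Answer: -14341959314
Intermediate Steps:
G = 15164/3 (G = 3 - (53 - 1*123)*433/6 = 3 - (53 - 123)*433/6 = 3 - (-35)*433/3 = 3 - 1/6*(-30310) = 3 + 15155/3 = 15164/3 ≈ 5054.7)
(218874 + G)*(D(411, N(-7)) - 64184) = (218874 + 15164/3)*((548 - 1*411) - 64184) = 671786*((548 - 411) - 64184)/3 = 671786*(137 - 64184)/3 = (671786/3)*(-64047) = -14341959314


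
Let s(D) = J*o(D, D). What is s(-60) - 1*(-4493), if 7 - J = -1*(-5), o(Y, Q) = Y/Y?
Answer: 4495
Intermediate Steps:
o(Y, Q) = 1
J = 2 (J = 7 - (-1)*(-5) = 7 - 1*5 = 7 - 5 = 2)
s(D) = 2 (s(D) = 2*1 = 2)
s(-60) - 1*(-4493) = 2 - 1*(-4493) = 2 + 4493 = 4495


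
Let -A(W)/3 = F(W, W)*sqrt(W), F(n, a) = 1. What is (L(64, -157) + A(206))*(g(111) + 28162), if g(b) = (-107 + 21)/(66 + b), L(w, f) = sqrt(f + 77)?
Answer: -4984588*sqrt(206)/59 + 19938352*I*sqrt(5)/177 ≈ -1.2126e+6 + 2.5188e+5*I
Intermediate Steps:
L(w, f) = sqrt(77 + f)
g(b) = -86/(66 + b)
A(W) = -3*sqrt(W)
(L(64, -157) + A(206))*(g(111) + 28162) = (sqrt(77 - 157) - 3*sqrt(206))*(-86/(66 + 111) + 28162) = (sqrt(-80) - 3*sqrt(206))*(-86/177 + 28162) = (4*I*sqrt(5) - 3*sqrt(206))*(-86*1/177 + 28162) = (-3*sqrt(206) + 4*I*sqrt(5))*(-86/177 + 28162) = (-3*sqrt(206) + 4*I*sqrt(5))*(4984588/177) = -4984588*sqrt(206)/59 + 19938352*I*sqrt(5)/177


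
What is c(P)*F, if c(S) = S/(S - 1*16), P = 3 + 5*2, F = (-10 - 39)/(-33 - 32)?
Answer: -49/15 ≈ -3.2667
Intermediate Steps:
F = 49/65 (F = -49/(-65) = -49*(-1/65) = 49/65 ≈ 0.75385)
P = 13 (P = 3 + 10 = 13)
c(S) = S/(-16 + S) (c(S) = S/(S - 16) = S/(-16 + S))
c(P)*F = (13/(-16 + 13))*(49/65) = (13/(-3))*(49/65) = (13*(-⅓))*(49/65) = -13/3*49/65 = -49/15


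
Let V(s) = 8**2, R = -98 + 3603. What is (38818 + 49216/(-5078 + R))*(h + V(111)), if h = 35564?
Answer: 2173717650744/1573 ≈ 1.3819e+9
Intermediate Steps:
R = 3505
V(s) = 64
(38818 + 49216/(-5078 + R))*(h + V(111)) = (38818 + 49216/(-5078 + 3505))*(35564 + 64) = (38818 + 49216/(-1573))*35628 = (38818 + 49216*(-1/1573))*35628 = (38818 - 49216/1573)*35628 = (61011498/1573)*35628 = 2173717650744/1573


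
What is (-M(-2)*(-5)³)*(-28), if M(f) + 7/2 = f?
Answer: 19250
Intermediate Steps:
M(f) = -7/2 + f
(-M(-2)*(-5)³)*(-28) = (-(-7/2 - 2)*(-5)³)*(-28) = (-1*(-11/2)*(-125))*(-28) = ((11/2)*(-125))*(-28) = -1375/2*(-28) = 19250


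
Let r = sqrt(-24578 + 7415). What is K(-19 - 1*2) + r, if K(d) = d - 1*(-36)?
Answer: 15 + 3*I*sqrt(1907) ≈ 15.0 + 131.01*I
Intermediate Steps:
K(d) = 36 + d (K(d) = d + 36 = 36 + d)
r = 3*I*sqrt(1907) (r = sqrt(-17163) = 3*I*sqrt(1907) ≈ 131.01*I)
K(-19 - 1*2) + r = (36 + (-19 - 1*2)) + 3*I*sqrt(1907) = (36 + (-19 - 2)) + 3*I*sqrt(1907) = (36 - 21) + 3*I*sqrt(1907) = 15 + 3*I*sqrt(1907)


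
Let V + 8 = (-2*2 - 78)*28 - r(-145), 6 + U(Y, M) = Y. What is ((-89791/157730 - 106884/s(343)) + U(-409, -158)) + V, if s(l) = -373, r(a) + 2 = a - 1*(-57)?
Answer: -137847398133/58833290 ≈ -2343.0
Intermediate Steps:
U(Y, M) = -6 + Y
r(a) = 55 + a (r(a) = -2 + (a - 1*(-57)) = -2 + (a + 57) = -2 + (57 + a) = 55 + a)
V = -2214 (V = -8 + ((-2*2 - 78)*28 - (55 - 145)) = -8 + ((-4 - 78)*28 - 1*(-90)) = -8 + (-82*28 + 90) = -8 + (-2296 + 90) = -8 - 2206 = -2214)
((-89791/157730 - 106884/s(343)) + U(-409, -158)) + V = ((-89791/157730 - 106884/(-373)) + (-6 - 409)) - 2214 = ((-89791*1/157730 - 106884*(-1/373)) - 415) - 2214 = ((-89791/157730 + 106884/373) - 415) - 2214 = (16825321277/58833290 - 415) - 2214 = -7590494073/58833290 - 2214 = -137847398133/58833290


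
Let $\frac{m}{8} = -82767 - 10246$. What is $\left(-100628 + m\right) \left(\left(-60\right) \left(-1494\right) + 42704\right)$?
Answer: $-111795211808$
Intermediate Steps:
$m = -744104$ ($m = 8 \left(-82767 - 10246\right) = 8 \left(-93013\right) = -744104$)
$\left(-100628 + m\right) \left(\left(-60\right) \left(-1494\right) + 42704\right) = \left(-100628 - 744104\right) \left(\left(-60\right) \left(-1494\right) + 42704\right) = - 844732 \left(89640 + 42704\right) = \left(-844732\right) 132344 = -111795211808$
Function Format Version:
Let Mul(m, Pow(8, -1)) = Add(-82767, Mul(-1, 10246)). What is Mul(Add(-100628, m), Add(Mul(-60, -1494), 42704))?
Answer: -111795211808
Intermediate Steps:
m = -744104 (m = Mul(8, Add(-82767, Mul(-1, 10246))) = Mul(8, Add(-82767, -10246)) = Mul(8, -93013) = -744104)
Mul(Add(-100628, m), Add(Mul(-60, -1494), 42704)) = Mul(Add(-100628, -744104), Add(Mul(-60, -1494), 42704)) = Mul(-844732, Add(89640, 42704)) = Mul(-844732, 132344) = -111795211808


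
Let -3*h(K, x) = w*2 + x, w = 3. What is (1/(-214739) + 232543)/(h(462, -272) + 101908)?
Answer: 74904076914/32853993305 ≈ 2.2799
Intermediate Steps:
h(K, x) = -2 - x/3 (h(K, x) = -(3*2 + x)/3 = -(6 + x)/3 = -2 - x/3)
(1/(-214739) + 232543)/(h(462, -272) + 101908) = (1/(-214739) + 232543)/((-2 - ⅓*(-272)) + 101908) = (-1/214739 + 232543)/((-2 + 272/3) + 101908) = 49936051276/(214739*(266/3 + 101908)) = 49936051276/(214739*(305990/3)) = (49936051276/214739)*(3/305990) = 74904076914/32853993305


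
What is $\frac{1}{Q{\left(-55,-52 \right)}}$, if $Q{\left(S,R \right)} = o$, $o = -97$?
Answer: $- \frac{1}{97} \approx -0.010309$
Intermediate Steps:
$Q{\left(S,R \right)} = -97$
$\frac{1}{Q{\left(-55,-52 \right)}} = \frac{1}{-97} = - \frac{1}{97}$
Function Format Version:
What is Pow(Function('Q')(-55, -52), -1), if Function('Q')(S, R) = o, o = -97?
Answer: Rational(-1, 97) ≈ -0.010309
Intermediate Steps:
Function('Q')(S, R) = -97
Pow(Function('Q')(-55, -52), -1) = Pow(-97, -1) = Rational(-1, 97)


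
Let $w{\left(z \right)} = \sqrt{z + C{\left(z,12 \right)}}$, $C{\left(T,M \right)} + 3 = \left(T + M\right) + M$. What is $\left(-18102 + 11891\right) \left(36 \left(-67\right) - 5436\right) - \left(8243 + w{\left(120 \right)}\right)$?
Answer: $48735685 - 3 \sqrt{29} \approx 4.8736 \cdot 10^{7}$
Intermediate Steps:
$C{\left(T,M \right)} = -3 + T + 2 M$ ($C{\left(T,M \right)} = -3 + \left(\left(T + M\right) + M\right) = -3 + \left(\left(M + T\right) + M\right) = -3 + \left(T + 2 M\right) = -3 + T + 2 M$)
$w{\left(z \right)} = \sqrt{21 + 2 z}$ ($w{\left(z \right)} = \sqrt{z + \left(-3 + z + 2 \cdot 12\right)} = \sqrt{z + \left(-3 + z + 24\right)} = \sqrt{z + \left(21 + z\right)} = \sqrt{21 + 2 z}$)
$\left(-18102 + 11891\right) \left(36 \left(-67\right) - 5436\right) - \left(8243 + w{\left(120 \right)}\right) = \left(-18102 + 11891\right) \left(36 \left(-67\right) - 5436\right) - \left(8243 + \sqrt{21 + 2 \cdot 120}\right) = - 6211 \left(-2412 - 5436\right) - \left(8243 + \sqrt{21 + 240}\right) = \left(-6211\right) \left(-7848\right) - \left(8243 + \sqrt{261}\right) = 48743928 - \left(8243 + 3 \sqrt{29}\right) = 48735685 - 3 \sqrt{29}$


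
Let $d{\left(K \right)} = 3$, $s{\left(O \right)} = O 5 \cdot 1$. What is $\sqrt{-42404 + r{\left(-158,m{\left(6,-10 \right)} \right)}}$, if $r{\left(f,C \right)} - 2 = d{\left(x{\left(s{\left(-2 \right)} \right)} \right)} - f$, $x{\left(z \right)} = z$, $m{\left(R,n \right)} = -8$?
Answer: $i \sqrt{42241} \approx 205.53 i$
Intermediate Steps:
$s{\left(O \right)} = 5 O$ ($s{\left(O \right)} = 5 O 1 = 5 O$)
$r{\left(f,C \right)} = 5 - f$ ($r{\left(f,C \right)} = 2 - \left(-3 + f\right) = 5 - f$)
$\sqrt{-42404 + r{\left(-158,m{\left(6,-10 \right)} \right)}} = \sqrt{-42404 + \left(5 - -158\right)} = \sqrt{-42404 + \left(5 + 158\right)} = \sqrt{-42404 + 163} = \sqrt{-42241} = i \sqrt{42241}$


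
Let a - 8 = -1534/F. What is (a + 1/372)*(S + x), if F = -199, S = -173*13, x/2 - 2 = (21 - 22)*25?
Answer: -889749315/24676 ≈ -36057.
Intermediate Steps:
x = -46 (x = 4 + 2*((21 - 22)*25) = 4 + 2*(-1*25) = 4 + 2*(-25) = 4 - 50 = -46)
S = -2249
a = 3126/199 (a = 8 - 1534/(-199) = 8 - 1534*(-1/199) = 8 + 1534/199 = 3126/199 ≈ 15.709)
(a + 1/372)*(S + x) = (3126/199 + 1/372)*(-2249 - 46) = (3126/199 + 1/372)*(-2295) = (1163071/74028)*(-2295) = -889749315/24676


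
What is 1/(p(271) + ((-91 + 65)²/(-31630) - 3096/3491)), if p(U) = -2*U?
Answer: -55210165/29974052628 ≈ -0.0018419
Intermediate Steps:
1/(p(271) + ((-91 + 65)²/(-31630) - 3096/3491)) = 1/(-2*271 + ((-91 + 65)²/(-31630) - 3096/3491)) = 1/(-542 + ((-26)²*(-1/31630) - 3096*1/3491)) = 1/(-542 + (676*(-1/31630) - 3096/3491)) = 1/(-542 + (-338/15815 - 3096/3491)) = 1/(-542 - 50143198/55210165) = 1/(-29974052628/55210165) = -55210165/29974052628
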